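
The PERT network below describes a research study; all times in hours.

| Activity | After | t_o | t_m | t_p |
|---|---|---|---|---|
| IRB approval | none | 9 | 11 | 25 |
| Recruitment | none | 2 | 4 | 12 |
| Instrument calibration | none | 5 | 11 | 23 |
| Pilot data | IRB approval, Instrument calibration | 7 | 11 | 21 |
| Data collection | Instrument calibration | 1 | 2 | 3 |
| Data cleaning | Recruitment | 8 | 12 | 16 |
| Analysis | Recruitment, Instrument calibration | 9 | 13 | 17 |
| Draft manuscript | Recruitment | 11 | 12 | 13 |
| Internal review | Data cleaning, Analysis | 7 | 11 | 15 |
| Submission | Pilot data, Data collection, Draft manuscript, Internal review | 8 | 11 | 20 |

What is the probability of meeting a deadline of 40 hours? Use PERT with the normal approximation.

te_IRB approval = (9 + 4·11 + 25)/6 = 78/6 = 13; σ²_IRB approval = ((25−9)/6)² = 7.111
te_Recruitment = (2 + 4·4 + 12)/6 = 30/6 = 5; σ²_Recruitment = ((12−2)/6)² = 2.778
te_Instrument calibration = (5 + 4·11 + 23)/6 = 72/6 = 12; σ²_Instrument calibration = ((23−5)/6)² = 9.000
te_Pilot data = (7 + 4·11 + 21)/6 = 72/6 = 12; σ²_Pilot data = ((21−7)/6)² = 5.444
te_Data collection = (1 + 4·2 + 3)/6 = 12/6 = 2; σ²_Data collection = ((3−1)/6)² = 0.111
te_Data cleaning = (8 + 4·12 + 16)/6 = 72/6 = 12; σ²_Data cleaning = ((16−8)/6)² = 1.778
te_Analysis = (9 + 4·13 + 17)/6 = 78/6 = 13; σ²_Analysis = ((17−9)/6)² = 1.778
te_Draft manuscript = (11 + 4·12 + 13)/6 = 72/6 = 12; σ²_Draft manuscript = ((13−11)/6)² = 0.111
te_Internal review = (7 + 4·11 + 15)/6 = 66/6 = 11; σ²_Internal review = ((15−7)/6)² = 1.778
te_Submission = (8 + 4·11 + 20)/6 = 72/6 = 12; σ²_Submission = ((20−8)/6)² = 4.000

Forward pass:
ES_IRB approval = 0; EF_IRB approval = 13
ES_Recruitment = 0; EF_Recruitment = 5
ES_Instrument calibration = 0; EF_Instrument calibration = 12
ES_Pilot data = max(EF_IRB approval=13, EF_Instrument calibration=12) = 13; EF_Pilot data = 13+12 = 25
ES_Data collection = 12; EF_Data collection = 12+2 = 14
ES_Data cleaning = 5; EF_Data cleaning = 5+12 = 17
ES_Analysis = max(EF_Recruitment=5, EF_Instrument calibration=12) = 12; EF_Analysis = 12+13 = 25
ES_Draft manuscript = 5; EF_Draft manuscript = 5+12 = 17
ES_Internal review = max(EF_Data cleaning=17, EF_Analysis=25) = 25; EF_Internal review = 25+11 = 36
ES_Submission = max(EF_Pilot data=25, EF_Data collection=14, EF_Draft manuscript=17, EF_Internal review=36) = 36; EF_Submission = 36+12 = 48
Expected project duration μ = 48 hours. Critical path: Instrument calibration → Analysis → Internal review → Submission.

Variance along critical path = 9.000 + 1.778 + 1.778 + 4.000 = 16.556; σ = √16.556 = 4.069 hours.
Z = (40 − 48) / 4.069 = -1.966
P(T ≤ 40) = Φ(-1.966) ≈ 0.025

0.025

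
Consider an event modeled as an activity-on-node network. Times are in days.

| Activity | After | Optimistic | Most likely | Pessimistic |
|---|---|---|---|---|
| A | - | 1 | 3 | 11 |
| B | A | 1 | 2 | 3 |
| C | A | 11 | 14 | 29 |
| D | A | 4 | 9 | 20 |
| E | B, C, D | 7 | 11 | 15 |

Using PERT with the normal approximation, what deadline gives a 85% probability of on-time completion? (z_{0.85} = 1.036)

te_A = (1 + 4·3 + 11)/6 = 24/6 = 4; σ²_A = ((11−1)/6)² = 2.778
te_B = (1 + 4·2 + 3)/6 = 12/6 = 2; σ²_B = ((3−1)/6)² = 0.111
te_C = (11 + 4·14 + 29)/6 = 96/6 = 16; σ²_C = ((29−11)/6)² = 9.000
te_D = (4 + 4·9 + 20)/6 = 60/6 = 10; σ²_D = ((20−4)/6)² = 7.111
te_E = (7 + 4·11 + 15)/6 = 66/6 = 11; σ²_E = ((15−7)/6)² = 1.778

Forward pass:
ES_A = 0; EF_A = 4
ES_B = 4; EF_B = 4+2 = 6
ES_C = 4; EF_C = 4+16 = 20
ES_D = 4; EF_D = 4+10 = 14
ES_E = max(EF_B=6, EF_C=20, EF_D=14) = 20; EF_E = 20+11 = 31
Expected project duration μ = 31 days. Critical path: A → C → E.

Variance along critical path = 2.778 + 9.000 + 1.778 = 13.556; σ = 3.682 days.
D = μ + z·σ = 31 + 1.036·3.682 = 34.8 days

34.8 days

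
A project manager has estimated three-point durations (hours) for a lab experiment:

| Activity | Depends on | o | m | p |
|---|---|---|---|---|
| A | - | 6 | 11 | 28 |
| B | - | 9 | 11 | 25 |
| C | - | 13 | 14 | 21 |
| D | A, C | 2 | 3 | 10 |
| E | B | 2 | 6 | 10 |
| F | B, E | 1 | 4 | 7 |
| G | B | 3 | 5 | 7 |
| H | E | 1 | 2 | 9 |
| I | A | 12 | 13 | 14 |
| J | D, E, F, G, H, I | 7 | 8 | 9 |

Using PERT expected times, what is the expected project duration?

34 hours

te_A = (6 + 4·11 + 28)/6 = 78/6 = 13
te_B = (9 + 4·11 + 25)/6 = 78/6 = 13
te_C = (13 + 4·14 + 21)/6 = 90/6 = 15
te_D = (2 + 4·3 + 10)/6 = 24/6 = 4
te_E = (2 + 4·6 + 10)/6 = 36/6 = 6
te_F = (1 + 4·4 + 7)/6 = 24/6 = 4
te_G = (3 + 4·5 + 7)/6 = 30/6 = 5
te_H = (1 + 4·2 + 9)/6 = 18/6 = 3
te_I = (12 + 4·13 + 14)/6 = 78/6 = 13
te_J = (7 + 4·8 + 9)/6 = 48/6 = 8

Forward pass:
ES_A = 0; EF_A = 13
ES_B = 0; EF_B = 13
ES_C = 0; EF_C = 15
ES_D = max(EF_A=13, EF_C=15) = 15; EF_D = 15+4 = 19
ES_E = 13; EF_E = 13+6 = 19
ES_F = max(EF_B=13, EF_E=19) = 19; EF_F = 19+4 = 23
ES_G = 13; EF_G = 13+5 = 18
ES_H = 19; EF_H = 19+3 = 22
ES_I = 13; EF_I = 13+13 = 26
ES_J = max(EF_D=19, EF_E=19, EF_F=23, EF_G=18, EF_H=22, EF_I=26) = 26; EF_J = 26+8 = 34
Expected project duration μ = 34 hours. Critical path: A → I → J.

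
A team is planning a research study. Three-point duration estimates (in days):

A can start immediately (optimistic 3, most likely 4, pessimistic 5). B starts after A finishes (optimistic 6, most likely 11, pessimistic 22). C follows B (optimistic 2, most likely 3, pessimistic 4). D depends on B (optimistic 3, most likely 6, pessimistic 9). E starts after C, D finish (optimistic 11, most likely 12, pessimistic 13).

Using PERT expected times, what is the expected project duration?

34 days

te_A = (3 + 4·4 + 5)/6 = 24/6 = 4
te_B = (6 + 4·11 + 22)/6 = 72/6 = 12
te_C = (2 + 4·3 + 4)/6 = 18/6 = 3
te_D = (3 + 4·6 + 9)/6 = 36/6 = 6
te_E = (11 + 4·12 + 13)/6 = 72/6 = 12

Forward pass:
ES_A = 0; EF_A = 4
ES_B = 4; EF_B = 4+12 = 16
ES_C = 16; EF_C = 16+3 = 19
ES_D = 16; EF_D = 16+6 = 22
ES_E = max(EF_C=19, EF_D=22) = 22; EF_E = 22+12 = 34
Expected project duration μ = 34 days. Critical path: A → B → D → E.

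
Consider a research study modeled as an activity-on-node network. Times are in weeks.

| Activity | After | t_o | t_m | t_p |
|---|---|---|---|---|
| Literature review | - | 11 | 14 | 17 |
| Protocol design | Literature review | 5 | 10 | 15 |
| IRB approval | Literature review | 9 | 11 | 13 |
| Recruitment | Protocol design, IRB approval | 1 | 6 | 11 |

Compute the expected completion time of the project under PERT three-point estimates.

te_Literature review = (11 + 4·14 + 17)/6 = 84/6 = 14
te_Protocol design = (5 + 4·10 + 15)/6 = 60/6 = 10
te_IRB approval = (9 + 4·11 + 13)/6 = 66/6 = 11
te_Recruitment = (1 + 4·6 + 11)/6 = 36/6 = 6

Forward pass:
ES_Literature review = 0; EF_Literature review = 14
ES_Protocol design = 14; EF_Protocol design = 14+10 = 24
ES_IRB approval = 14; EF_IRB approval = 14+11 = 25
ES_Recruitment = max(EF_Protocol design=24, EF_IRB approval=25) = 25; EF_Recruitment = 25+6 = 31
Expected project duration μ = 31 weeks. Critical path: Literature review → IRB approval → Recruitment.

31 weeks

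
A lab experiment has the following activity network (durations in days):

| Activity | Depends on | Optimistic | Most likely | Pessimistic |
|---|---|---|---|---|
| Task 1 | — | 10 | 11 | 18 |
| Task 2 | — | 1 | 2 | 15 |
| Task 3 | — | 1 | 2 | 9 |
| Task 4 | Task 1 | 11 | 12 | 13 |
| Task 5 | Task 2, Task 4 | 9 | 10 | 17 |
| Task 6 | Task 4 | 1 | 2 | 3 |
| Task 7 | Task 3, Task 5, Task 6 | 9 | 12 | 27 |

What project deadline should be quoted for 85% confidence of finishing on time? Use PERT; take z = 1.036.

52.7 days

te_Task 1 = (10 + 4·11 + 18)/6 = 72/6 = 12; σ²_Task 1 = ((18−10)/6)² = 1.778
te_Task 2 = (1 + 4·2 + 15)/6 = 24/6 = 4; σ²_Task 2 = ((15−1)/6)² = 5.444
te_Task 3 = (1 + 4·2 + 9)/6 = 18/6 = 3; σ²_Task 3 = ((9−1)/6)² = 1.778
te_Task 4 = (11 + 4·12 + 13)/6 = 72/6 = 12; σ²_Task 4 = ((13−11)/6)² = 0.111
te_Task 5 = (9 + 4·10 + 17)/6 = 66/6 = 11; σ²_Task 5 = ((17−9)/6)² = 1.778
te_Task 6 = (1 + 4·2 + 3)/6 = 12/6 = 2; σ²_Task 6 = ((3−1)/6)² = 0.111
te_Task 7 = (9 + 4·12 + 27)/6 = 84/6 = 14; σ²_Task 7 = ((27−9)/6)² = 9.000

Forward pass:
ES_Task 1 = 0; EF_Task 1 = 12
ES_Task 2 = 0; EF_Task 2 = 4
ES_Task 3 = 0; EF_Task 3 = 3
ES_Task 4 = 12; EF_Task 4 = 12+12 = 24
ES_Task 5 = max(EF_Task 2=4, EF_Task 4=24) = 24; EF_Task 5 = 24+11 = 35
ES_Task 6 = 24; EF_Task 6 = 24+2 = 26
ES_Task 7 = max(EF_Task 3=3, EF_Task 5=35, EF_Task 6=26) = 35; EF_Task 7 = 35+14 = 49
Expected project duration μ = 49 days. Critical path: Task 1 → Task 4 → Task 5 → Task 7.

Variance along critical path = 1.778 + 0.111 + 1.778 + 9.000 = 12.667; σ = 3.559 days.
D = μ + z·σ = 49 + 1.036·3.559 = 52.7 days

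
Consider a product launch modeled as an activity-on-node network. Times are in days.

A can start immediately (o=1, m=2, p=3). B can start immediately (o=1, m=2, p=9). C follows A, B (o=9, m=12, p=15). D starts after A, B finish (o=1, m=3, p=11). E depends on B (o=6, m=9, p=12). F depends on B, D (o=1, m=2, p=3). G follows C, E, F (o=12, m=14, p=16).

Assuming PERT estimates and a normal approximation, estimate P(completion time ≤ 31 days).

te_A = (1 + 4·2 + 3)/6 = 12/6 = 2; σ²_A = ((3−1)/6)² = 0.111
te_B = (1 + 4·2 + 9)/6 = 18/6 = 3; σ²_B = ((9−1)/6)² = 1.778
te_C = (9 + 4·12 + 15)/6 = 72/6 = 12; σ²_C = ((15−9)/6)² = 1.000
te_D = (1 + 4·3 + 11)/6 = 24/6 = 4; σ²_D = ((11−1)/6)² = 2.778
te_E = (6 + 4·9 + 12)/6 = 54/6 = 9; σ²_E = ((12−6)/6)² = 1.000
te_F = (1 + 4·2 + 3)/6 = 12/6 = 2; σ²_F = ((3−1)/6)² = 0.111
te_G = (12 + 4·14 + 16)/6 = 84/6 = 14; σ²_G = ((16−12)/6)² = 0.444

Forward pass:
ES_A = 0; EF_A = 2
ES_B = 0; EF_B = 3
ES_C = max(EF_A=2, EF_B=3) = 3; EF_C = 3+12 = 15
ES_D = max(EF_A=2, EF_B=3) = 3; EF_D = 3+4 = 7
ES_E = 3; EF_E = 3+9 = 12
ES_F = max(EF_B=3, EF_D=7) = 7; EF_F = 7+2 = 9
ES_G = max(EF_C=15, EF_E=12, EF_F=9) = 15; EF_G = 15+14 = 29
Expected project duration μ = 29 days. Critical path: B → C → G.

Variance along critical path = 1.778 + 1.000 + 0.444 = 3.222; σ = √3.222 = 1.795 days.
Z = (31 − 29) / 1.795 = 1.114
P(T ≤ 31) = Φ(1.114) ≈ 0.867

0.867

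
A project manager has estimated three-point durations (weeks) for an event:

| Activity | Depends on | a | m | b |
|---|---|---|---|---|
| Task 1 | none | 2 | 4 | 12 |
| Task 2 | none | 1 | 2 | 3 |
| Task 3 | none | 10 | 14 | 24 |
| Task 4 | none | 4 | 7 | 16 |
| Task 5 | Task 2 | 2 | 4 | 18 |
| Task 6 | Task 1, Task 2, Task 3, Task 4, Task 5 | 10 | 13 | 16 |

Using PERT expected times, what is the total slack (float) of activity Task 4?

7 weeks

te_Task 1 = (2 + 4·4 + 12)/6 = 30/6 = 5
te_Task 2 = (1 + 4·2 + 3)/6 = 12/6 = 2
te_Task 3 = (10 + 4·14 + 24)/6 = 90/6 = 15
te_Task 4 = (4 + 4·7 + 16)/6 = 48/6 = 8
te_Task 5 = (2 + 4·4 + 18)/6 = 36/6 = 6
te_Task 6 = (10 + 4·13 + 16)/6 = 78/6 = 13

Forward pass:
ES_Task 1 = 0; EF_Task 1 = 5
ES_Task 2 = 0; EF_Task 2 = 2
ES_Task 3 = 0; EF_Task 3 = 15
ES_Task 4 = 0; EF_Task 4 = 8
ES_Task 5 = 2; EF_Task 5 = 2+6 = 8
ES_Task 6 = max(EF_Task 1=5, EF_Task 2=2, EF_Task 3=15, EF_Task 4=8, EF_Task 5=8) = 15; EF_Task 6 = 15+13 = 28
Expected project duration μ = 28 weeks. Critical path: Task 3 → Task 6.

Backward pass:
LF_Task 6 = 28; LS_Task 6 = 28−13 = 15
LF_Task 5 = LS_Task 6 = 15; LS_Task 5 = 15−6 = 9
LF_Task 4 = LS_Task 6 = 15; LS_Task 4 = 15−8 = 7
LF_Task 3 = LS_Task 6 = 15; LS_Task 3 = 15−15 = 0
LF_Task 2 = min(LS_Task 5=9, LS_Task 6=15) = 9; LS_Task 2 = 9−2 = 7
LF_Task 1 = LS_Task 6 = 15; LS_Task 1 = 15−5 = 10
Slack_Task 4 = LS_Task 4 − ES_Task 4 = 7 − 0 = 7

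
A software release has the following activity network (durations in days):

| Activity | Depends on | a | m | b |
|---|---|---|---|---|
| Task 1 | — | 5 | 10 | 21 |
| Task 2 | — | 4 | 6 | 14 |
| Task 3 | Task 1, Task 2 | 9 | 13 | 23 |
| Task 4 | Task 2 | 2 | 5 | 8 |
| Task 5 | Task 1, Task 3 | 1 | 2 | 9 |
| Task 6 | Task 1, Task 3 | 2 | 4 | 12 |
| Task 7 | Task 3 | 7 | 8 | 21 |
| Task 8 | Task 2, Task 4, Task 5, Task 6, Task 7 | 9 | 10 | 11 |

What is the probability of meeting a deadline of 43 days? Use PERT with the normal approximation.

0.319

te_Task 1 = (5 + 4·10 + 21)/6 = 66/6 = 11; σ²_Task 1 = ((21−5)/6)² = 7.111
te_Task 2 = (4 + 4·6 + 14)/6 = 42/6 = 7; σ²_Task 2 = ((14−4)/6)² = 2.778
te_Task 3 = (9 + 4·13 + 23)/6 = 84/6 = 14; σ²_Task 3 = ((23−9)/6)² = 5.444
te_Task 4 = (2 + 4·5 + 8)/6 = 30/6 = 5; σ²_Task 4 = ((8−2)/6)² = 1.000
te_Task 5 = (1 + 4·2 + 9)/6 = 18/6 = 3; σ²_Task 5 = ((9−1)/6)² = 1.778
te_Task 6 = (2 + 4·4 + 12)/6 = 30/6 = 5; σ²_Task 6 = ((12−2)/6)² = 2.778
te_Task 7 = (7 + 4·8 + 21)/6 = 60/6 = 10; σ²_Task 7 = ((21−7)/6)² = 5.444
te_Task 8 = (9 + 4·10 + 11)/6 = 60/6 = 10; σ²_Task 8 = ((11−9)/6)² = 0.111

Forward pass:
ES_Task 1 = 0; EF_Task 1 = 11
ES_Task 2 = 0; EF_Task 2 = 7
ES_Task 3 = max(EF_Task 1=11, EF_Task 2=7) = 11; EF_Task 3 = 11+14 = 25
ES_Task 4 = 7; EF_Task 4 = 7+5 = 12
ES_Task 5 = max(EF_Task 1=11, EF_Task 3=25) = 25; EF_Task 5 = 25+3 = 28
ES_Task 6 = max(EF_Task 1=11, EF_Task 3=25) = 25; EF_Task 6 = 25+5 = 30
ES_Task 7 = 25; EF_Task 7 = 25+10 = 35
ES_Task 8 = max(EF_Task 2=7, EF_Task 4=12, EF_Task 5=28, EF_Task 6=30, EF_Task 7=35) = 35; EF_Task 8 = 35+10 = 45
Expected project duration μ = 45 days. Critical path: Task 1 → Task 3 → Task 7 → Task 8.

Variance along critical path = 7.111 + 5.444 + 5.444 + 0.111 = 18.111; σ = √18.111 = 4.256 days.
Z = (43 − 45) / 4.256 = -0.470
P(T ≤ 43) = Φ(-0.470) ≈ 0.319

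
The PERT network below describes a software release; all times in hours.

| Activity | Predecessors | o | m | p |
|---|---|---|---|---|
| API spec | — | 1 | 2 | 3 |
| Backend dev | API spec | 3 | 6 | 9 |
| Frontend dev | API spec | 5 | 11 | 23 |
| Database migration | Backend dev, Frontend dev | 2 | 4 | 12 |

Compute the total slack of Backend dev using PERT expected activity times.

te_API spec = (1 + 4·2 + 3)/6 = 12/6 = 2
te_Backend dev = (3 + 4·6 + 9)/6 = 36/6 = 6
te_Frontend dev = (5 + 4·11 + 23)/6 = 72/6 = 12
te_Database migration = (2 + 4·4 + 12)/6 = 30/6 = 5

Forward pass:
ES_API spec = 0; EF_API spec = 2
ES_Backend dev = 2; EF_Backend dev = 2+6 = 8
ES_Frontend dev = 2; EF_Frontend dev = 2+12 = 14
ES_Database migration = max(EF_Backend dev=8, EF_Frontend dev=14) = 14; EF_Database migration = 14+5 = 19
Expected project duration μ = 19 hours. Critical path: API spec → Frontend dev → Database migration.

Backward pass:
LF_Database migration = 19; LS_Database migration = 19−5 = 14
LF_Frontend dev = LS_Database migration = 14; LS_Frontend dev = 14−12 = 2
LF_Backend dev = LS_Database migration = 14; LS_Backend dev = 14−6 = 8
LF_API spec = min(LS_Backend dev=8, LS_Frontend dev=2) = 2; LS_API spec = 2−2 = 0
Slack_Backend dev = LS_Backend dev − ES_Backend dev = 8 − 2 = 6

6 hours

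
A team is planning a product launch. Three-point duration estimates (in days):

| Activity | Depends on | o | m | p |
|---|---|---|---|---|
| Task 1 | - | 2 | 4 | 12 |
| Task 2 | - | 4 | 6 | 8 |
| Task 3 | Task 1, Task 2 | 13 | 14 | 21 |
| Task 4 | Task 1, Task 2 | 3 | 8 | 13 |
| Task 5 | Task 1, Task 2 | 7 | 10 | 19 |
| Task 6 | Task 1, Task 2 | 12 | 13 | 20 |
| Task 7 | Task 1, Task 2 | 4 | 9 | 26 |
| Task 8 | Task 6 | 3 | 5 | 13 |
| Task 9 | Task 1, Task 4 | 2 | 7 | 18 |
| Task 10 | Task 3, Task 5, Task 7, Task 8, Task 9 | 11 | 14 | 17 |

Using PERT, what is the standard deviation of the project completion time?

te_Task 1 = (2 + 4·4 + 12)/6 = 30/6 = 5; σ²_Task 1 = ((12−2)/6)² = 2.778
te_Task 2 = (4 + 4·6 + 8)/6 = 36/6 = 6; σ²_Task 2 = ((8−4)/6)² = 0.444
te_Task 3 = (13 + 4·14 + 21)/6 = 90/6 = 15; σ²_Task 3 = ((21−13)/6)² = 1.778
te_Task 4 = (3 + 4·8 + 13)/6 = 48/6 = 8; σ²_Task 4 = ((13−3)/6)² = 2.778
te_Task 5 = (7 + 4·10 + 19)/6 = 66/6 = 11; σ²_Task 5 = ((19−7)/6)² = 4.000
te_Task 6 = (12 + 4·13 + 20)/6 = 84/6 = 14; σ²_Task 6 = ((20−12)/6)² = 1.778
te_Task 7 = (4 + 4·9 + 26)/6 = 66/6 = 11; σ²_Task 7 = ((26−4)/6)² = 13.444
te_Task 8 = (3 + 4·5 + 13)/6 = 36/6 = 6; σ²_Task 8 = ((13−3)/6)² = 2.778
te_Task 9 = (2 + 4·7 + 18)/6 = 48/6 = 8; σ²_Task 9 = ((18−2)/6)² = 7.111
te_Task 10 = (11 + 4·14 + 17)/6 = 84/6 = 14; σ²_Task 10 = ((17−11)/6)² = 1.000

Forward pass:
ES_Task 1 = 0; EF_Task 1 = 5
ES_Task 2 = 0; EF_Task 2 = 6
ES_Task 3 = max(EF_Task 1=5, EF_Task 2=6) = 6; EF_Task 3 = 6+15 = 21
ES_Task 4 = max(EF_Task 1=5, EF_Task 2=6) = 6; EF_Task 4 = 6+8 = 14
ES_Task 5 = max(EF_Task 1=5, EF_Task 2=6) = 6; EF_Task 5 = 6+11 = 17
ES_Task 6 = max(EF_Task 1=5, EF_Task 2=6) = 6; EF_Task 6 = 6+14 = 20
ES_Task 7 = max(EF_Task 1=5, EF_Task 2=6) = 6; EF_Task 7 = 6+11 = 17
ES_Task 8 = 20; EF_Task 8 = 20+6 = 26
ES_Task 9 = max(EF_Task 1=5, EF_Task 4=14) = 14; EF_Task 9 = 14+8 = 22
ES_Task 10 = max(EF_Task 3=21, EF_Task 5=17, EF_Task 7=17, EF_Task 8=26, EF_Task 9=22) = 26; EF_Task 10 = 26+14 = 40
Expected project duration μ = 40 days. Critical path: Task 2 → Task 6 → Task 8 → Task 10.

Variance along critical path = 0.444 + 1.778 + 2.778 + 1.000 = 6.000
σ = √6.000 = 2.449 days

2.45 days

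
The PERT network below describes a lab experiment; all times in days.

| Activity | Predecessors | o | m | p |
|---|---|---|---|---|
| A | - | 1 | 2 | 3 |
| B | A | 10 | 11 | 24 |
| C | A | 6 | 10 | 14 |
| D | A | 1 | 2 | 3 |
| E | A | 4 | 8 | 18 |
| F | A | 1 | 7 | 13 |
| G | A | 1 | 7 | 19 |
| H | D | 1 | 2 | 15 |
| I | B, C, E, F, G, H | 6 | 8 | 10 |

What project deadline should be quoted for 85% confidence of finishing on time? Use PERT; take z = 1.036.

25.5 days

te_A = (1 + 4·2 + 3)/6 = 12/6 = 2; σ²_A = ((3−1)/6)² = 0.111
te_B = (10 + 4·11 + 24)/6 = 78/6 = 13; σ²_B = ((24−10)/6)² = 5.444
te_C = (6 + 4·10 + 14)/6 = 60/6 = 10; σ²_C = ((14−6)/6)² = 1.778
te_D = (1 + 4·2 + 3)/6 = 12/6 = 2; σ²_D = ((3−1)/6)² = 0.111
te_E = (4 + 4·8 + 18)/6 = 54/6 = 9; σ²_E = ((18−4)/6)² = 5.444
te_F = (1 + 4·7 + 13)/6 = 42/6 = 7; σ²_F = ((13−1)/6)² = 4.000
te_G = (1 + 4·7 + 19)/6 = 48/6 = 8; σ²_G = ((19−1)/6)² = 9.000
te_H = (1 + 4·2 + 15)/6 = 24/6 = 4; σ²_H = ((15−1)/6)² = 5.444
te_I = (6 + 4·8 + 10)/6 = 48/6 = 8; σ²_I = ((10−6)/6)² = 0.444

Forward pass:
ES_A = 0; EF_A = 2
ES_B = 2; EF_B = 2+13 = 15
ES_C = 2; EF_C = 2+10 = 12
ES_D = 2; EF_D = 2+2 = 4
ES_E = 2; EF_E = 2+9 = 11
ES_F = 2; EF_F = 2+7 = 9
ES_G = 2; EF_G = 2+8 = 10
ES_H = 4; EF_H = 4+4 = 8
ES_I = max(EF_B=15, EF_C=12, EF_E=11, EF_F=9, EF_G=10, EF_H=8) = 15; EF_I = 15+8 = 23
Expected project duration μ = 23 days. Critical path: A → B → I.

Variance along critical path = 0.111 + 5.444 + 0.444 = 6.000; σ = 2.449 days.
D = μ + z·σ = 23 + 1.036·2.449 = 25.5 days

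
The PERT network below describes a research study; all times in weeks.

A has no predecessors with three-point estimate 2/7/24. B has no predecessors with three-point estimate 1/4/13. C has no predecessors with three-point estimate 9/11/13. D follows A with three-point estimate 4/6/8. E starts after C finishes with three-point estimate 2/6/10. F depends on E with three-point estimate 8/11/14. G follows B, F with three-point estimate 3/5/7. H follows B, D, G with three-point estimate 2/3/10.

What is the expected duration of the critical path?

37 weeks

te_A = (2 + 4·7 + 24)/6 = 54/6 = 9
te_B = (1 + 4·4 + 13)/6 = 30/6 = 5
te_C = (9 + 4·11 + 13)/6 = 66/6 = 11
te_D = (4 + 4·6 + 8)/6 = 36/6 = 6
te_E = (2 + 4·6 + 10)/6 = 36/6 = 6
te_F = (8 + 4·11 + 14)/6 = 66/6 = 11
te_G = (3 + 4·5 + 7)/6 = 30/6 = 5
te_H = (2 + 4·3 + 10)/6 = 24/6 = 4

Forward pass:
ES_A = 0; EF_A = 9
ES_B = 0; EF_B = 5
ES_C = 0; EF_C = 11
ES_D = 9; EF_D = 9+6 = 15
ES_E = 11; EF_E = 11+6 = 17
ES_F = 17; EF_F = 17+11 = 28
ES_G = max(EF_B=5, EF_F=28) = 28; EF_G = 28+5 = 33
ES_H = max(EF_B=5, EF_D=15, EF_G=33) = 33; EF_H = 33+4 = 37
Expected project duration μ = 37 weeks. Critical path: C → E → F → G → H.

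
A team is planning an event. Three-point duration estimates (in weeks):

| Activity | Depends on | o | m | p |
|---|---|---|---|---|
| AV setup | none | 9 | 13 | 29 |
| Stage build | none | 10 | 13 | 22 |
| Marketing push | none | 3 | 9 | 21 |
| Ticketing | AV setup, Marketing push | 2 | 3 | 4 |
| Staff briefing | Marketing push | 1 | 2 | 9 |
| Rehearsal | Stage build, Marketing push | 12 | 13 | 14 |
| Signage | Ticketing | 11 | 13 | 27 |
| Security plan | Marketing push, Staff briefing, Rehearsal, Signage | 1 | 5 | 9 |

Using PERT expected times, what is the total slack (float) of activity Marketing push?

te_AV setup = (9 + 4·13 + 29)/6 = 90/6 = 15
te_Stage build = (10 + 4·13 + 22)/6 = 84/6 = 14
te_Marketing push = (3 + 4·9 + 21)/6 = 60/6 = 10
te_Ticketing = (2 + 4·3 + 4)/6 = 18/6 = 3
te_Staff briefing = (1 + 4·2 + 9)/6 = 18/6 = 3
te_Rehearsal = (12 + 4·13 + 14)/6 = 78/6 = 13
te_Signage = (11 + 4·13 + 27)/6 = 90/6 = 15
te_Security plan = (1 + 4·5 + 9)/6 = 30/6 = 5

Forward pass:
ES_AV setup = 0; EF_AV setup = 15
ES_Stage build = 0; EF_Stage build = 14
ES_Marketing push = 0; EF_Marketing push = 10
ES_Ticketing = max(EF_AV setup=15, EF_Marketing push=10) = 15; EF_Ticketing = 15+3 = 18
ES_Staff briefing = 10; EF_Staff briefing = 10+3 = 13
ES_Rehearsal = max(EF_Stage build=14, EF_Marketing push=10) = 14; EF_Rehearsal = 14+13 = 27
ES_Signage = 18; EF_Signage = 18+15 = 33
ES_Security plan = max(EF_Marketing push=10, EF_Staff briefing=13, EF_Rehearsal=27, EF_Signage=33) = 33; EF_Security plan = 33+5 = 38
Expected project duration μ = 38 weeks. Critical path: AV setup → Ticketing → Signage → Security plan.

Backward pass:
LF_Security plan = 38; LS_Security plan = 38−5 = 33
LF_Signage = LS_Security plan = 33; LS_Signage = 33−15 = 18
LF_Rehearsal = LS_Security plan = 33; LS_Rehearsal = 33−13 = 20
LF_Staff briefing = LS_Security plan = 33; LS_Staff briefing = 33−3 = 30
LF_Ticketing = LS_Signage = 18; LS_Ticketing = 18−3 = 15
LF_Marketing push = min(LS_Ticketing=15, LS_Staff briefing=30, LS_Rehearsal=20, LS_Security plan=33) = 15; LS_Marketing push = 15−10 = 5
LF_Stage build = LS_Rehearsal = 20; LS_Stage build = 20−14 = 6
LF_AV setup = LS_Ticketing = 15; LS_AV setup = 15−15 = 0
Slack_Marketing push = LS_Marketing push − ES_Marketing push = 5 − 0 = 5

5 weeks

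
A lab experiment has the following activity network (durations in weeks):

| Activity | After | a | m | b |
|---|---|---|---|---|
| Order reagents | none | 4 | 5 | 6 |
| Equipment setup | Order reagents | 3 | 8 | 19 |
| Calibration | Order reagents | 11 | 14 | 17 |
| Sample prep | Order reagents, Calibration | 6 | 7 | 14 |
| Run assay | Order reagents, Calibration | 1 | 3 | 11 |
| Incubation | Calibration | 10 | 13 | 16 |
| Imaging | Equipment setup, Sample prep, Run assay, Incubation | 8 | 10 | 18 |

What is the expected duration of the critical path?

43 weeks

te_Order reagents = (4 + 4·5 + 6)/6 = 30/6 = 5
te_Equipment setup = (3 + 4·8 + 19)/6 = 54/6 = 9
te_Calibration = (11 + 4·14 + 17)/6 = 84/6 = 14
te_Sample prep = (6 + 4·7 + 14)/6 = 48/6 = 8
te_Run assay = (1 + 4·3 + 11)/6 = 24/6 = 4
te_Incubation = (10 + 4·13 + 16)/6 = 78/6 = 13
te_Imaging = (8 + 4·10 + 18)/6 = 66/6 = 11

Forward pass:
ES_Order reagents = 0; EF_Order reagents = 5
ES_Equipment setup = 5; EF_Equipment setup = 5+9 = 14
ES_Calibration = 5; EF_Calibration = 5+14 = 19
ES_Sample prep = max(EF_Order reagents=5, EF_Calibration=19) = 19; EF_Sample prep = 19+8 = 27
ES_Run assay = max(EF_Order reagents=5, EF_Calibration=19) = 19; EF_Run assay = 19+4 = 23
ES_Incubation = 19; EF_Incubation = 19+13 = 32
ES_Imaging = max(EF_Equipment setup=14, EF_Sample prep=27, EF_Run assay=23, EF_Incubation=32) = 32; EF_Imaging = 32+11 = 43
Expected project duration μ = 43 weeks. Critical path: Order reagents → Calibration → Incubation → Imaging.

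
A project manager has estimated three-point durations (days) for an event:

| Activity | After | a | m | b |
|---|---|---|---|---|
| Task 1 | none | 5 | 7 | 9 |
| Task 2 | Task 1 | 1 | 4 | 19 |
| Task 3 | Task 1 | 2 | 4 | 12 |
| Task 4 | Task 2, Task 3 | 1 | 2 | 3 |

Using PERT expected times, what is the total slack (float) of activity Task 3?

1 days

te_Task 1 = (5 + 4·7 + 9)/6 = 42/6 = 7
te_Task 2 = (1 + 4·4 + 19)/6 = 36/6 = 6
te_Task 3 = (2 + 4·4 + 12)/6 = 30/6 = 5
te_Task 4 = (1 + 4·2 + 3)/6 = 12/6 = 2

Forward pass:
ES_Task 1 = 0; EF_Task 1 = 7
ES_Task 2 = 7; EF_Task 2 = 7+6 = 13
ES_Task 3 = 7; EF_Task 3 = 7+5 = 12
ES_Task 4 = max(EF_Task 2=13, EF_Task 3=12) = 13; EF_Task 4 = 13+2 = 15
Expected project duration μ = 15 days. Critical path: Task 1 → Task 2 → Task 4.

Backward pass:
LF_Task 4 = 15; LS_Task 4 = 15−2 = 13
LF_Task 3 = LS_Task 4 = 13; LS_Task 3 = 13−5 = 8
LF_Task 2 = LS_Task 4 = 13; LS_Task 2 = 13−6 = 7
LF_Task 1 = min(LS_Task 2=7, LS_Task 3=8) = 7; LS_Task 1 = 7−7 = 0
Slack_Task 3 = LS_Task 3 − ES_Task 3 = 8 − 7 = 1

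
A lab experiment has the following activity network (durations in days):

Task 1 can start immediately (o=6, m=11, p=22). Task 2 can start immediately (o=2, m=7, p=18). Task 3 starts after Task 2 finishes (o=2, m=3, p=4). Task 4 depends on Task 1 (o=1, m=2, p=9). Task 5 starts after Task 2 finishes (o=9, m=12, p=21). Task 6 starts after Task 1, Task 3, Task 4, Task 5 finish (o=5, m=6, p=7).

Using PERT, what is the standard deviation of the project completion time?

te_Task 1 = (6 + 4·11 + 22)/6 = 72/6 = 12; σ²_Task 1 = ((22−6)/6)² = 7.111
te_Task 2 = (2 + 4·7 + 18)/6 = 48/6 = 8; σ²_Task 2 = ((18−2)/6)² = 7.111
te_Task 3 = (2 + 4·3 + 4)/6 = 18/6 = 3; σ²_Task 3 = ((4−2)/6)² = 0.111
te_Task 4 = (1 + 4·2 + 9)/6 = 18/6 = 3; σ²_Task 4 = ((9−1)/6)² = 1.778
te_Task 5 = (9 + 4·12 + 21)/6 = 78/6 = 13; σ²_Task 5 = ((21−9)/6)² = 4.000
te_Task 6 = (5 + 4·6 + 7)/6 = 36/6 = 6; σ²_Task 6 = ((7−5)/6)² = 0.111

Forward pass:
ES_Task 1 = 0; EF_Task 1 = 12
ES_Task 2 = 0; EF_Task 2 = 8
ES_Task 3 = 8; EF_Task 3 = 8+3 = 11
ES_Task 4 = 12; EF_Task 4 = 12+3 = 15
ES_Task 5 = 8; EF_Task 5 = 8+13 = 21
ES_Task 6 = max(EF_Task 1=12, EF_Task 3=11, EF_Task 4=15, EF_Task 5=21) = 21; EF_Task 6 = 21+6 = 27
Expected project duration μ = 27 days. Critical path: Task 2 → Task 5 → Task 6.

Variance along critical path = 7.111 + 4.000 + 0.111 = 11.222
σ = √11.222 = 3.350 days

3.35 days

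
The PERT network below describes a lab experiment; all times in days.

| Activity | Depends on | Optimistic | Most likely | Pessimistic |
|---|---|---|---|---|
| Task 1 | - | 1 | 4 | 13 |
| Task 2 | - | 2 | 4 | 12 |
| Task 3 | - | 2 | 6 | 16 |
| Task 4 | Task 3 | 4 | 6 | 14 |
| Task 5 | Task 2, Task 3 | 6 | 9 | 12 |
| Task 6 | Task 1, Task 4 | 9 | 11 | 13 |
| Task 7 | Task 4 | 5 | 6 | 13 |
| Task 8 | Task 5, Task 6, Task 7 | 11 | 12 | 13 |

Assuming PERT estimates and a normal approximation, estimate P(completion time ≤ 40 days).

te_Task 1 = (1 + 4·4 + 13)/6 = 30/6 = 5; σ²_Task 1 = ((13−1)/6)² = 4.000
te_Task 2 = (2 + 4·4 + 12)/6 = 30/6 = 5; σ²_Task 2 = ((12−2)/6)² = 2.778
te_Task 3 = (2 + 4·6 + 16)/6 = 42/6 = 7; σ²_Task 3 = ((16−2)/6)² = 5.444
te_Task 4 = (4 + 4·6 + 14)/6 = 42/6 = 7; σ²_Task 4 = ((14−4)/6)² = 2.778
te_Task 5 = (6 + 4·9 + 12)/6 = 54/6 = 9; σ²_Task 5 = ((12−6)/6)² = 1.000
te_Task 6 = (9 + 4·11 + 13)/6 = 66/6 = 11; σ²_Task 6 = ((13−9)/6)² = 0.444
te_Task 7 = (5 + 4·6 + 13)/6 = 42/6 = 7; σ²_Task 7 = ((13−5)/6)² = 1.778
te_Task 8 = (11 + 4·12 + 13)/6 = 72/6 = 12; σ²_Task 8 = ((13−11)/6)² = 0.111

Forward pass:
ES_Task 1 = 0; EF_Task 1 = 5
ES_Task 2 = 0; EF_Task 2 = 5
ES_Task 3 = 0; EF_Task 3 = 7
ES_Task 4 = 7; EF_Task 4 = 7+7 = 14
ES_Task 5 = max(EF_Task 2=5, EF_Task 3=7) = 7; EF_Task 5 = 7+9 = 16
ES_Task 6 = max(EF_Task 1=5, EF_Task 4=14) = 14; EF_Task 6 = 14+11 = 25
ES_Task 7 = 14; EF_Task 7 = 14+7 = 21
ES_Task 8 = max(EF_Task 5=16, EF_Task 6=25, EF_Task 7=21) = 25; EF_Task 8 = 25+12 = 37
Expected project duration μ = 37 days. Critical path: Task 3 → Task 4 → Task 6 → Task 8.

Variance along critical path = 5.444 + 2.778 + 0.444 + 0.111 = 8.778; σ = √8.778 = 2.963 days.
Z = (40 − 37) / 2.963 = 1.013
P(T ≤ 40) = Φ(1.013) ≈ 0.844

0.844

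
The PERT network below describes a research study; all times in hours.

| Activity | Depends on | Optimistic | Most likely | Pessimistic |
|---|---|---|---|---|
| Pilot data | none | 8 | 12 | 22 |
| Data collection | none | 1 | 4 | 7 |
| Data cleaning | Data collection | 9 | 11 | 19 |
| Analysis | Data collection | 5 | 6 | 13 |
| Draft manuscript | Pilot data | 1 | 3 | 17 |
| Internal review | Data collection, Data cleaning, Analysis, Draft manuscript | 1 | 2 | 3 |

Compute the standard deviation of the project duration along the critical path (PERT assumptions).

3.56 hours

te_Pilot data = (8 + 4·12 + 22)/6 = 78/6 = 13; σ²_Pilot data = ((22−8)/6)² = 5.444
te_Data collection = (1 + 4·4 + 7)/6 = 24/6 = 4; σ²_Data collection = ((7−1)/6)² = 1.000
te_Data cleaning = (9 + 4·11 + 19)/6 = 72/6 = 12; σ²_Data cleaning = ((19−9)/6)² = 2.778
te_Analysis = (5 + 4·6 + 13)/6 = 42/6 = 7; σ²_Analysis = ((13−5)/6)² = 1.778
te_Draft manuscript = (1 + 4·3 + 17)/6 = 30/6 = 5; σ²_Draft manuscript = ((17−1)/6)² = 7.111
te_Internal review = (1 + 4·2 + 3)/6 = 12/6 = 2; σ²_Internal review = ((3−1)/6)² = 0.111

Forward pass:
ES_Pilot data = 0; EF_Pilot data = 13
ES_Data collection = 0; EF_Data collection = 4
ES_Data cleaning = 4; EF_Data cleaning = 4+12 = 16
ES_Analysis = 4; EF_Analysis = 4+7 = 11
ES_Draft manuscript = 13; EF_Draft manuscript = 13+5 = 18
ES_Internal review = max(EF_Data collection=4, EF_Data cleaning=16, EF_Analysis=11, EF_Draft manuscript=18) = 18; EF_Internal review = 18+2 = 20
Expected project duration μ = 20 hours. Critical path: Pilot data → Draft manuscript → Internal review.

Variance along critical path = 5.444 + 7.111 + 0.111 = 12.667
σ = √12.667 = 3.559 hours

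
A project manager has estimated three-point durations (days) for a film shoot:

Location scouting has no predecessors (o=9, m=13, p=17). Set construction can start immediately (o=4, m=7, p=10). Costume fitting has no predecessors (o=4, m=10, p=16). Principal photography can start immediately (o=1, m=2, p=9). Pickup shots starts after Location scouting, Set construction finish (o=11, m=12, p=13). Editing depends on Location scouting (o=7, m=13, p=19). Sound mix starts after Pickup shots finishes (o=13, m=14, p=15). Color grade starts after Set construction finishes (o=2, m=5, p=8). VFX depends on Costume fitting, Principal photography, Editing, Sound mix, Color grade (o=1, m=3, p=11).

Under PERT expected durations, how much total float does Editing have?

te_Location scouting = (9 + 4·13 + 17)/6 = 78/6 = 13
te_Set construction = (4 + 4·7 + 10)/6 = 42/6 = 7
te_Costume fitting = (4 + 4·10 + 16)/6 = 60/6 = 10
te_Principal photography = (1 + 4·2 + 9)/6 = 18/6 = 3
te_Pickup shots = (11 + 4·12 + 13)/6 = 72/6 = 12
te_Editing = (7 + 4·13 + 19)/6 = 78/6 = 13
te_Sound mix = (13 + 4·14 + 15)/6 = 84/6 = 14
te_Color grade = (2 + 4·5 + 8)/6 = 30/6 = 5
te_VFX = (1 + 4·3 + 11)/6 = 24/6 = 4

Forward pass:
ES_Location scouting = 0; EF_Location scouting = 13
ES_Set construction = 0; EF_Set construction = 7
ES_Costume fitting = 0; EF_Costume fitting = 10
ES_Principal photography = 0; EF_Principal photography = 3
ES_Pickup shots = max(EF_Location scouting=13, EF_Set construction=7) = 13; EF_Pickup shots = 13+12 = 25
ES_Editing = 13; EF_Editing = 13+13 = 26
ES_Sound mix = 25; EF_Sound mix = 25+14 = 39
ES_Color grade = 7; EF_Color grade = 7+5 = 12
ES_VFX = max(EF_Costume fitting=10, EF_Principal photography=3, EF_Editing=26, EF_Sound mix=39, EF_Color grade=12) = 39; EF_VFX = 39+4 = 43
Expected project duration μ = 43 days. Critical path: Location scouting → Pickup shots → Sound mix → VFX.

Backward pass:
LF_VFX = 43; LS_VFX = 43−4 = 39
LF_Color grade = LS_VFX = 39; LS_Color grade = 39−5 = 34
LF_Sound mix = LS_VFX = 39; LS_Sound mix = 39−14 = 25
LF_Editing = LS_VFX = 39; LS_Editing = 39−13 = 26
LF_Pickup shots = LS_Sound mix = 25; LS_Pickup shots = 25−12 = 13
LF_Principal photography = LS_VFX = 39; LS_Principal photography = 39−3 = 36
LF_Costume fitting = LS_VFX = 39; LS_Costume fitting = 39−10 = 29
LF_Set construction = min(LS_Pickup shots=13, LS_Color grade=34) = 13; LS_Set construction = 13−7 = 6
LF_Location scouting = min(LS_Pickup shots=13, LS_Editing=26) = 13; LS_Location scouting = 13−13 = 0
Slack_Editing = LS_Editing − ES_Editing = 26 − 13 = 13

13 days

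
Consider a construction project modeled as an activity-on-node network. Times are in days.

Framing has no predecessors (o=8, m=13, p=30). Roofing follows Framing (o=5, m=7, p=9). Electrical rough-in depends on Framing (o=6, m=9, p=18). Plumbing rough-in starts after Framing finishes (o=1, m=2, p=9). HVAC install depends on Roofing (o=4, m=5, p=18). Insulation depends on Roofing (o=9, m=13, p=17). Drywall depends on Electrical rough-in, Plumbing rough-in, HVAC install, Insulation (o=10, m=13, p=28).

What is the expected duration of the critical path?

te_Framing = (8 + 4·13 + 30)/6 = 90/6 = 15
te_Roofing = (5 + 4·7 + 9)/6 = 42/6 = 7
te_Electrical rough-in = (6 + 4·9 + 18)/6 = 60/6 = 10
te_Plumbing rough-in = (1 + 4·2 + 9)/6 = 18/6 = 3
te_HVAC install = (4 + 4·5 + 18)/6 = 42/6 = 7
te_Insulation = (9 + 4·13 + 17)/6 = 78/6 = 13
te_Drywall = (10 + 4·13 + 28)/6 = 90/6 = 15

Forward pass:
ES_Framing = 0; EF_Framing = 15
ES_Roofing = 15; EF_Roofing = 15+7 = 22
ES_Electrical rough-in = 15; EF_Electrical rough-in = 15+10 = 25
ES_Plumbing rough-in = 15; EF_Plumbing rough-in = 15+3 = 18
ES_HVAC install = 22; EF_HVAC install = 22+7 = 29
ES_Insulation = 22; EF_Insulation = 22+13 = 35
ES_Drywall = max(EF_Electrical rough-in=25, EF_Plumbing rough-in=18, EF_HVAC install=29, EF_Insulation=35) = 35; EF_Drywall = 35+15 = 50
Expected project duration μ = 50 days. Critical path: Framing → Roofing → Insulation → Drywall.

50 days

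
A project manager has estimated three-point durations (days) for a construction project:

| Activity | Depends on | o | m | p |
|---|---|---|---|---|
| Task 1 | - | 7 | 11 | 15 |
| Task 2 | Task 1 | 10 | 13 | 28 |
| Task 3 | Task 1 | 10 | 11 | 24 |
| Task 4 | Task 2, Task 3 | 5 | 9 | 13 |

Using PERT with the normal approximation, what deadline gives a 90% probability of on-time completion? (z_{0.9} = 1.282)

39.5 days

te_Task 1 = (7 + 4·11 + 15)/6 = 66/6 = 11; σ²_Task 1 = ((15−7)/6)² = 1.778
te_Task 2 = (10 + 4·13 + 28)/6 = 90/6 = 15; σ²_Task 2 = ((28−10)/6)² = 9.000
te_Task 3 = (10 + 4·11 + 24)/6 = 78/6 = 13; σ²_Task 3 = ((24−10)/6)² = 5.444
te_Task 4 = (5 + 4·9 + 13)/6 = 54/6 = 9; σ²_Task 4 = ((13−5)/6)² = 1.778

Forward pass:
ES_Task 1 = 0; EF_Task 1 = 11
ES_Task 2 = 11; EF_Task 2 = 11+15 = 26
ES_Task 3 = 11; EF_Task 3 = 11+13 = 24
ES_Task 4 = max(EF_Task 2=26, EF_Task 3=24) = 26; EF_Task 4 = 26+9 = 35
Expected project duration μ = 35 days. Critical path: Task 1 → Task 2 → Task 4.

Variance along critical path = 1.778 + 9.000 + 1.778 = 12.556; σ = 3.543 days.
D = μ + z·σ = 35 + 1.282·3.543 = 39.5 days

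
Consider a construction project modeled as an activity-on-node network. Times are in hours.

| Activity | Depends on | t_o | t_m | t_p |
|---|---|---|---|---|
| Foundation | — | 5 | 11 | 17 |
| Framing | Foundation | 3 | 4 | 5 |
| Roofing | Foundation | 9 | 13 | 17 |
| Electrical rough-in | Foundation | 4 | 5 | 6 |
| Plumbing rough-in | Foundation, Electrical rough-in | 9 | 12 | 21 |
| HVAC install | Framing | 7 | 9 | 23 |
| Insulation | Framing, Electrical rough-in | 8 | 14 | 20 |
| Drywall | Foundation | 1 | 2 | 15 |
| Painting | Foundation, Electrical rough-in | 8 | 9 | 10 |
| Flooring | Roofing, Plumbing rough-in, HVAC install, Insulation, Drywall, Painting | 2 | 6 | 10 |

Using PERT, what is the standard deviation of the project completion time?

te_Foundation = (5 + 4·11 + 17)/6 = 66/6 = 11; σ²_Foundation = ((17−5)/6)² = 4.000
te_Framing = (3 + 4·4 + 5)/6 = 24/6 = 4; σ²_Framing = ((5−3)/6)² = 0.111
te_Roofing = (9 + 4·13 + 17)/6 = 78/6 = 13; σ²_Roofing = ((17−9)/6)² = 1.778
te_Electrical rough-in = (4 + 4·5 + 6)/6 = 30/6 = 5; σ²_Electrical rough-in = ((6−4)/6)² = 0.111
te_Plumbing rough-in = (9 + 4·12 + 21)/6 = 78/6 = 13; σ²_Plumbing rough-in = ((21−9)/6)² = 4.000
te_HVAC install = (7 + 4·9 + 23)/6 = 66/6 = 11; σ²_HVAC install = ((23−7)/6)² = 7.111
te_Insulation = (8 + 4·14 + 20)/6 = 84/6 = 14; σ²_Insulation = ((20−8)/6)² = 4.000
te_Drywall = (1 + 4·2 + 15)/6 = 24/6 = 4; σ²_Drywall = ((15−1)/6)² = 5.444
te_Painting = (8 + 4·9 + 10)/6 = 54/6 = 9; σ²_Painting = ((10−8)/6)² = 0.111
te_Flooring = (2 + 4·6 + 10)/6 = 36/6 = 6; σ²_Flooring = ((10−2)/6)² = 1.778

Forward pass:
ES_Foundation = 0; EF_Foundation = 11
ES_Framing = 11; EF_Framing = 11+4 = 15
ES_Roofing = 11; EF_Roofing = 11+13 = 24
ES_Electrical rough-in = 11; EF_Electrical rough-in = 11+5 = 16
ES_Plumbing rough-in = max(EF_Foundation=11, EF_Electrical rough-in=16) = 16; EF_Plumbing rough-in = 16+13 = 29
ES_HVAC install = 15; EF_HVAC install = 15+11 = 26
ES_Insulation = max(EF_Framing=15, EF_Electrical rough-in=16) = 16; EF_Insulation = 16+14 = 30
ES_Drywall = 11; EF_Drywall = 11+4 = 15
ES_Painting = max(EF_Foundation=11, EF_Electrical rough-in=16) = 16; EF_Painting = 16+9 = 25
ES_Flooring = max(EF_Roofing=24, EF_Plumbing rough-in=29, EF_HVAC install=26, EF_Insulation=30, EF_Drywall=15, EF_Painting=25) = 30; EF_Flooring = 30+6 = 36
Expected project duration μ = 36 hours. Critical path: Foundation → Electrical rough-in → Insulation → Flooring.

Variance along critical path = 4.000 + 0.111 + 4.000 + 1.778 = 9.889
σ = √9.889 = 3.145 hours

3.14 hours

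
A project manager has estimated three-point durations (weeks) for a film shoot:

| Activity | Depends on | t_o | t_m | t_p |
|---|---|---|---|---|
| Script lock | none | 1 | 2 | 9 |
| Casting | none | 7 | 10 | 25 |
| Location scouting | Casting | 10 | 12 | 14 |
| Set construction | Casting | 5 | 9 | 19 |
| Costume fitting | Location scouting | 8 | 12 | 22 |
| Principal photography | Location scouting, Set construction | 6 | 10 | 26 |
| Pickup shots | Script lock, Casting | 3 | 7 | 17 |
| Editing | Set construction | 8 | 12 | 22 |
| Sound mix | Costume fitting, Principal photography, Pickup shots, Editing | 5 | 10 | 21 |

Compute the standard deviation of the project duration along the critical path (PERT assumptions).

te_Script lock = (1 + 4·2 + 9)/6 = 18/6 = 3; σ²_Script lock = ((9−1)/6)² = 1.778
te_Casting = (7 + 4·10 + 25)/6 = 72/6 = 12; σ²_Casting = ((25−7)/6)² = 9.000
te_Location scouting = (10 + 4·12 + 14)/6 = 72/6 = 12; σ²_Location scouting = ((14−10)/6)² = 0.444
te_Set construction = (5 + 4·9 + 19)/6 = 60/6 = 10; σ²_Set construction = ((19−5)/6)² = 5.444
te_Costume fitting = (8 + 4·12 + 22)/6 = 78/6 = 13; σ²_Costume fitting = ((22−8)/6)² = 5.444
te_Principal photography = (6 + 4·10 + 26)/6 = 72/6 = 12; σ²_Principal photography = ((26−6)/6)² = 11.111
te_Pickup shots = (3 + 4·7 + 17)/6 = 48/6 = 8; σ²_Pickup shots = ((17−3)/6)² = 5.444
te_Editing = (8 + 4·12 + 22)/6 = 78/6 = 13; σ²_Editing = ((22−8)/6)² = 5.444
te_Sound mix = (5 + 4·10 + 21)/6 = 66/6 = 11; σ²_Sound mix = ((21−5)/6)² = 7.111

Forward pass:
ES_Script lock = 0; EF_Script lock = 3
ES_Casting = 0; EF_Casting = 12
ES_Location scouting = 12; EF_Location scouting = 12+12 = 24
ES_Set construction = 12; EF_Set construction = 12+10 = 22
ES_Costume fitting = 24; EF_Costume fitting = 24+13 = 37
ES_Principal photography = max(EF_Location scouting=24, EF_Set construction=22) = 24; EF_Principal photography = 24+12 = 36
ES_Pickup shots = max(EF_Script lock=3, EF_Casting=12) = 12; EF_Pickup shots = 12+8 = 20
ES_Editing = 22; EF_Editing = 22+13 = 35
ES_Sound mix = max(EF_Costume fitting=37, EF_Principal photography=36, EF_Pickup shots=20, EF_Editing=35) = 37; EF_Sound mix = 37+11 = 48
Expected project duration μ = 48 weeks. Critical path: Casting → Location scouting → Costume fitting → Sound mix.

Variance along critical path = 9.000 + 0.444 + 5.444 + 7.111 = 22.000
σ = √22.000 = 4.690 weeks

4.69 weeks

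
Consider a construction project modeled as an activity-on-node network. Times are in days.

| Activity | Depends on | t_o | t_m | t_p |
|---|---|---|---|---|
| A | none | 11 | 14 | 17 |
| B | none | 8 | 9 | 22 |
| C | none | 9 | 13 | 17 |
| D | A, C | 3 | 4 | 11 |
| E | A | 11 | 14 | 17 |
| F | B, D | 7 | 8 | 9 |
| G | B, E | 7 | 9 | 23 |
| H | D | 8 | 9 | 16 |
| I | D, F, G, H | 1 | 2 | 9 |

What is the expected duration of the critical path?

42 days

te_A = (11 + 4·14 + 17)/6 = 84/6 = 14
te_B = (8 + 4·9 + 22)/6 = 66/6 = 11
te_C = (9 + 4·13 + 17)/6 = 78/6 = 13
te_D = (3 + 4·4 + 11)/6 = 30/6 = 5
te_E = (11 + 4·14 + 17)/6 = 84/6 = 14
te_F = (7 + 4·8 + 9)/6 = 48/6 = 8
te_G = (7 + 4·9 + 23)/6 = 66/6 = 11
te_H = (8 + 4·9 + 16)/6 = 60/6 = 10
te_I = (1 + 4·2 + 9)/6 = 18/6 = 3

Forward pass:
ES_A = 0; EF_A = 14
ES_B = 0; EF_B = 11
ES_C = 0; EF_C = 13
ES_D = max(EF_A=14, EF_C=13) = 14; EF_D = 14+5 = 19
ES_E = 14; EF_E = 14+14 = 28
ES_F = max(EF_B=11, EF_D=19) = 19; EF_F = 19+8 = 27
ES_G = max(EF_B=11, EF_E=28) = 28; EF_G = 28+11 = 39
ES_H = 19; EF_H = 19+10 = 29
ES_I = max(EF_D=19, EF_F=27, EF_G=39, EF_H=29) = 39; EF_I = 39+3 = 42
Expected project duration μ = 42 days. Critical path: A → E → G → I.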